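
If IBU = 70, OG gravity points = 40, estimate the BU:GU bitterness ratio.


BU:GU = IBU / OG_points
BU:GU = 70 / 40

1.7500


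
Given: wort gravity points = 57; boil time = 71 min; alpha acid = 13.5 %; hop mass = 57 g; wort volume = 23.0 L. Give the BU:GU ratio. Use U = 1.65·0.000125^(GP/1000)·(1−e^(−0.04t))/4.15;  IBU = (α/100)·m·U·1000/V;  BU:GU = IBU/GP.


U = 1.65·0.000125^(57/1000)·(1−e^(−0.04·71))/4.15 = 0.2243
IBU = (13.5/100)·57·0.2243·1000/23.0 = 75.0404
BU:GU = 75.0404/57

1.3165


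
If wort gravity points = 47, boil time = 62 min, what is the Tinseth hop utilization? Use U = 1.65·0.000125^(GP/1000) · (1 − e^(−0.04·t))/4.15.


bigness = 1.65·0.000125^(47/1000) = 1.0815
boil_factor = (1 − e^(−0.04·62))/4.15 = 0.2208
U = 1.0815 · 0.2208

0.2388


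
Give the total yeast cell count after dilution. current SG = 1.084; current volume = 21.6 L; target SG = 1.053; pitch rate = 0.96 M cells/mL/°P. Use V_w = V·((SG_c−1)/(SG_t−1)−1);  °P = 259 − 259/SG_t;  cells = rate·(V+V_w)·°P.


V_w = 21.6·((1.084−1)/(1.053−1)−1) = 12.6340
V_final = 21.6 + 12.6340 = 34.2340
°P = 259 − 259/1.053 = 13.0361
cells = 0.96·34.2340·13.0361

428.4258 billion cells


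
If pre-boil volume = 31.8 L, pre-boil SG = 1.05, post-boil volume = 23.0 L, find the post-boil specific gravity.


SG_post = 1 + (SG_pre − 1)·V_pre/V_post
pts_pre = (1.05 − 1)·1000 = 50.0000
pts_post = 50.0000·31.8/23.0 = 69.1304
SG_post = 1 + 69.1304/1000

1.0691


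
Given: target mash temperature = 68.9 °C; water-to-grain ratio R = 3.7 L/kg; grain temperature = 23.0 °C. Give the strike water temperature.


T_strike = (0.41/R)·(T_mash − T_grain) + T_mash
T_strike = (0.41/3.7)·(68.9 − 23.0) + 68.9

73.9862 °C


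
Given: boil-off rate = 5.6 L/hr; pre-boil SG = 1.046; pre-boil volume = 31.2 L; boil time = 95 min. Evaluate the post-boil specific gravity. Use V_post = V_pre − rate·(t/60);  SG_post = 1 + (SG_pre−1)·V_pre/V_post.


V_post = 31.2 − 5.6·(95/60) = 22.3333
SG_post = 1 + (1.046 − 1)·31.2/22.3333

1.0643


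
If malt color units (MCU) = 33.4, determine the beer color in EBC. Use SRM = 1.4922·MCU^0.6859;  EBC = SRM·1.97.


SRM = 1.4922·33.4^0.6859 = 16.5564
EBC = 16.5564·1.97

32.6160 EBC


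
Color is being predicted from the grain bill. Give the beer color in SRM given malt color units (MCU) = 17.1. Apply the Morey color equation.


SRM = 1.4922 · MCU^0.6859
SRM = 1.4922 · 17.1^0.6859

10.4602 SRM


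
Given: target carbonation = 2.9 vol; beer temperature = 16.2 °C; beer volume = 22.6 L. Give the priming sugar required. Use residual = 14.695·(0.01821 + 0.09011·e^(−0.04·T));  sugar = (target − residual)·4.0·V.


residual = 14.695·(0.01821 + 0.09011·e^(−0.04·16.2)) = 0.9603
sugar = (2.9 − 0.9603)·4.0·22.6

175.3529 g


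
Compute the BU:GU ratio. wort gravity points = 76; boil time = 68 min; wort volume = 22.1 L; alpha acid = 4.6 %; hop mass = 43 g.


U = 1.65·0.000125^(GP/1000)·(1−e^(−0.04t))/4.15;  IBU = (α/100)·m·U·1000/V;  BU:GU = IBU/GP
U = 1.65·0.000125^(76/1000)·(1−e^(−0.04·68))/4.15 = 0.1876
IBU = (4.6/100)·43·0.1876·1000/22.1 = 16.7896
BU:GU = 16.7896/76

0.2209


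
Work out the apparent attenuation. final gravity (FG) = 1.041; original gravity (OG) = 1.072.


AA = (OG − FG)/(OG − 1) · 100
AA = (1.072 − 1.041)/(1.072 − 1) · 100

43.0556 %


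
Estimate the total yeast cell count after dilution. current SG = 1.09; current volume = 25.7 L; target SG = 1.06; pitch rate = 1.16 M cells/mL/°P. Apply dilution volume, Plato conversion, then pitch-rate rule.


V_w = V·((SG_c−1)/(SG_t−1)−1);  °P = 259 − 259/SG_t;  cells = rate·(V+V_w)·°P
V_w = 25.7·((1.09−1)/(1.06−1)−1) = 12.8500
V_final = 25.7 + 12.8500 = 38.5500
°P = 259 − 259/1.06 = 14.6604
cells = 1.16·38.5500·14.6604

655.5828 billion cells


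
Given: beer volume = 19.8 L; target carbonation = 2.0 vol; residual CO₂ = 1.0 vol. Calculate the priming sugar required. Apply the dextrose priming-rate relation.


sugar = (target − residual)·4.0·V
sugar = (2.0 − 1.0)·4.0·19.8

79.2000 g


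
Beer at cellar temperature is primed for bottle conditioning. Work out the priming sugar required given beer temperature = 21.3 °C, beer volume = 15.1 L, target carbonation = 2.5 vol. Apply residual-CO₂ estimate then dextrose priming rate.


residual = 14.695·(0.01821 + 0.09011·e^(−0.04·T));  sugar = (target − residual)·4.0·V
residual = 14.695·(0.01821 + 0.09011·e^(−0.04·21.3)) = 0.8324
sugar = (2.5 − 0.8324)·4.0·15.1

100.7210 g


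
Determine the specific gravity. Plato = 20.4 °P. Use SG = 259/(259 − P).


SG = 259/(259 − 20.4)

1.0855


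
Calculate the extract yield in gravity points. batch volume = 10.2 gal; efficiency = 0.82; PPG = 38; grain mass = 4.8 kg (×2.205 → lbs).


points = lbs × PPG × eff / vol
lbs = 4.8 × 2.205 = 10.5840
points = 10.5840 × 38 × 0.82 / 10.2

32.3331 points


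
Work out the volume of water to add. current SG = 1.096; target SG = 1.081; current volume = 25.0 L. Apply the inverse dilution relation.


V_water = V·((SG_curr − 1)/(SG_target − 1) − 1)
V_water = 25.0·((1.096 − 1)/(1.081 − 1) − 1)

4.6296 L


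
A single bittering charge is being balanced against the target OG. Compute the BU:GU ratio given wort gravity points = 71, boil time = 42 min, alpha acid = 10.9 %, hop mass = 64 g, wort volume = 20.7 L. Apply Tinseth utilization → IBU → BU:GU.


U = 1.65·0.000125^(GP/1000)·(1−e^(−0.04t))/4.15;  IBU = (α/100)·m·U·1000/V;  BU:GU = IBU/GP
U = 1.65·0.000125^(71/1000)·(1−e^(−0.04·42))/4.15 = 0.1709
IBU = (10.9/100)·64·0.1709·1000/20.7 = 57.5940
BU:GU = 57.5940/71

0.8112


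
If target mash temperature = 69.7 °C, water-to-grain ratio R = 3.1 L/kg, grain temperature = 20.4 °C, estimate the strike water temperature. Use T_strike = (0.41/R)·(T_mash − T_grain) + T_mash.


T_strike = (0.41/3.1)·(69.7 − 20.4) + 69.7

76.2203 °C


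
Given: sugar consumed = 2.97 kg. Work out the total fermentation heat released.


Q = m_sugar · 590 kJ/kg
Q = 2.97 · 590

1752.3000 kJ


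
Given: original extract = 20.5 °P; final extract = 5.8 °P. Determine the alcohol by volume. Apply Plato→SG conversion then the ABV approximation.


SG = 259/(259 − P);  ABV = (OG − FG)·131.25
OG = 259/(259 − 20.5) = 1.0860
FG = 259/(259 − 5.8) = 1.0229
ABV = (1.0860 − 1.0229)·131.25

8.2749 % ABV


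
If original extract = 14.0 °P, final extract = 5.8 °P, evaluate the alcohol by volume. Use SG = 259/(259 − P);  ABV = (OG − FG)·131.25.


OG = 259/(259 − 14.0) = 1.0571
FG = 259/(259 − 5.8) = 1.0229
ABV = (1.0571 − 1.0229)·131.25

4.4935 % ABV


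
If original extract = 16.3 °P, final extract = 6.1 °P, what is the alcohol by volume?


SG = 259/(259 − P);  ABV = (OG − FG)·131.25
OG = 259/(259 − 16.3) = 1.0672
FG = 259/(259 − 6.1) = 1.0241
ABV = (1.0672 − 1.0241)·131.25

5.6491 % ABV


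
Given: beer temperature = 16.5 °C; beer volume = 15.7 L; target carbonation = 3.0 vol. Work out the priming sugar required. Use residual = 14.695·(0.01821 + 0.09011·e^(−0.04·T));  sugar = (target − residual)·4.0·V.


residual = 14.695·(0.01821 + 0.09011·e^(−0.04·16.5)) = 0.9520
sugar = (3.0 − 0.9520)·4.0·15.7

128.6148 g


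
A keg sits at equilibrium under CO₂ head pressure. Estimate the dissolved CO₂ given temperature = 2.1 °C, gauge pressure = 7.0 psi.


vols = (P + 14.695)·(0.01821 + 0.09011·e^(−0.04·T))
vols = (7.0 + 14.695)·(0.01821 + 0.09011·e^(−0.04·2.1))

2.1925 volumes


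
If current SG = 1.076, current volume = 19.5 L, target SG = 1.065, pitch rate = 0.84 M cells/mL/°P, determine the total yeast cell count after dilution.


V_w = V·((SG_c−1)/(SG_t−1)−1);  °P = 259 − 259/SG_t;  cells = rate·(V+V_w)·°P
V_w = 19.5·((1.076−1)/(1.065−1)−1) = 3.3000
V_final = 19.5 + 3.3000 = 22.8000
°P = 259 − 259/1.065 = 15.8075
cells = 0.84·22.8000·15.8075

302.7455 billion cells


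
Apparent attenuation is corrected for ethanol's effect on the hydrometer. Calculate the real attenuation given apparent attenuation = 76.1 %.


RA = AA · 0.8192
RA = 76.1 · 0.8192

62.3411 %


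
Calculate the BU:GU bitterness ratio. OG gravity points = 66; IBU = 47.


BU:GU = IBU / OG_points
BU:GU = 47 / 66

0.7121


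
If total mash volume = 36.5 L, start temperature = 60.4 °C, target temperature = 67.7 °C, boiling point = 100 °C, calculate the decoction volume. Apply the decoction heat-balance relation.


V_dec = V_total·(T_target − T_start)/(T_boil − T_start)
V_dec = 36.5·(67.7 − 60.4)/(100 − 60.4)

6.7285 L


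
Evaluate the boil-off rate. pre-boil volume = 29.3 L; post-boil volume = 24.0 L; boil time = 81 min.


rate = (V_pre − V_post) / (t_min/60)
rate = (29.3 − 24.0) / (81/60)

3.9259 L/hr


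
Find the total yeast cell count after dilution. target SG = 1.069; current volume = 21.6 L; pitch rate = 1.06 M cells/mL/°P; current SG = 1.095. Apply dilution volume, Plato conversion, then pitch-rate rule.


V_w = V·((SG_c−1)/(SG_t−1)−1);  °P = 259 − 259/SG_t;  cells = rate·(V+V_w)·°P
V_w = 21.6·((1.095−1)/(1.069−1)−1) = 8.1391
V_final = 21.6 + 8.1391 = 29.7391
°P = 259 − 259/1.069 = 16.7175
cells = 1.06·29.7391·16.7175

526.9935 billion cells


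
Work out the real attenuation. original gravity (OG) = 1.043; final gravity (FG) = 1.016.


AA = (OG−FG)/(OG−1)·100;  RA = AA·0.8192
AA = (1.043 − 1.016)/(1.043 − 1)·100 = 62.7907
RA = 62.7907·0.8192

51.4381 %


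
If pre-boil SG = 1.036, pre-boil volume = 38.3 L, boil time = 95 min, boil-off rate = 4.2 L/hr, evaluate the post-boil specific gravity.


V_post = V_pre − rate·(t/60);  SG_post = 1 + (SG_pre−1)·V_pre/V_post
V_post = 38.3 − 4.2·(95/60) = 31.6500
SG_post = 1 + (1.036 − 1)·38.3/31.6500

1.0436


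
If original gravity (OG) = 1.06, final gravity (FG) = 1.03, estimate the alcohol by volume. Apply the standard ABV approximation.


ABV = (OG − FG) · 131.25
ABV = (1.06 − 1.03) · 131.25

3.9375 % ABV


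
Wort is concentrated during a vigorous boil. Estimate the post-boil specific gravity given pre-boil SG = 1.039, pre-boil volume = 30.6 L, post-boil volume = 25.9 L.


SG_post = 1 + (SG_pre − 1)·V_pre/V_post
pts_pre = (1.039 − 1)·1000 = 39.0000
pts_post = 39.0000·30.6/25.9 = 46.0772
SG_post = 1 + 46.0772/1000

1.0461


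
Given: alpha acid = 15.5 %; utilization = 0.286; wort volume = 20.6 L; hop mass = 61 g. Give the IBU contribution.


IBU = (α/100)·mass·U·1000 / V
IBU = (15.5/100)·61·0.286·1000 / 20.6

131.2684 IBU


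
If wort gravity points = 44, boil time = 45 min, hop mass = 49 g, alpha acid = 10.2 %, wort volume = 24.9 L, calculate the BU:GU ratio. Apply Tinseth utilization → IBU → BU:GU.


U = 1.65·0.000125^(GP/1000)·(1−e^(−0.04t))/4.15;  IBU = (α/100)·m·U·1000/V;  BU:GU = IBU/GP
U = 1.65·0.000125^(44/1000)·(1−e^(−0.04·45))/4.15 = 0.2235
IBU = (10.2/100)·49·0.2235·1000/24.9 = 44.8567
BU:GU = 44.8567/44

1.0195


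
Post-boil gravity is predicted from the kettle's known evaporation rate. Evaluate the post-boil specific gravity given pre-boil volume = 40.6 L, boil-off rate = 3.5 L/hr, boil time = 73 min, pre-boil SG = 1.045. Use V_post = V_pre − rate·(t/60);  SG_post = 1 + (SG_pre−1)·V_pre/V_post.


V_post = 40.6 − 3.5·(73/60) = 36.3417
SG_post = 1 + (1.045 − 1)·40.6/36.3417

1.0503


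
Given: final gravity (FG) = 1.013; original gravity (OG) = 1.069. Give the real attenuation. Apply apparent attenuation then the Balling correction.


AA = (OG−FG)/(OG−1)·100;  RA = AA·0.8192
AA = (1.069 − 1.013)/(1.069 − 1)·100 = 81.1594
RA = 81.1594·0.8192

66.4858 %


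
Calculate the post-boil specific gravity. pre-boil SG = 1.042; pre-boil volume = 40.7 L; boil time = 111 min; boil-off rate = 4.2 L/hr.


V_post = V_pre − rate·(t/60);  SG_post = 1 + (SG_pre−1)·V_pre/V_post
V_post = 40.7 − 4.2·(111/60) = 32.9300
SG_post = 1 + (1.042 − 1)·40.7/32.9300

1.0519


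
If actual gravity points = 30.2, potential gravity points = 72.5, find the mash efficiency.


efficiency = actual / potential × 100
efficiency = 30.2 / 72.5 × 100

41.6552 %


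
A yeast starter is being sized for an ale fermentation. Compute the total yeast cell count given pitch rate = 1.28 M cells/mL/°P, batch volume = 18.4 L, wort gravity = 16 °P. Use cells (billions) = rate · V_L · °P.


cells = 1.28 · 18.4 · 16

376.8320 billion cells


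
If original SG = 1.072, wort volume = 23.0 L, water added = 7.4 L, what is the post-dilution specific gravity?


SG_new = 1 + (SG_old − 1)·V_old/(V_old + V_water)
pts = (1.072 − 1)·1000·23.0/(23.0 + 7.4) = 54.4737
SG_new = 1 + 54.4737/1000

1.0545


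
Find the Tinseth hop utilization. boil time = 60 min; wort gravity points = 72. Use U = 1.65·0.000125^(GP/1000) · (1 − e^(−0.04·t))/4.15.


bigness = 1.65·0.000125^(72/1000) = 0.8639
boil_factor = (1 − e^(−0.04·60))/4.15 = 0.2191
U = 0.8639 · 0.2191

0.1893


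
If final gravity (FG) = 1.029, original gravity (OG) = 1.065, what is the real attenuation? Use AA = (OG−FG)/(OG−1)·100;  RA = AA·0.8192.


AA = (1.065 − 1.029)/(1.065 − 1)·100 = 55.3846
RA = 55.3846·0.8192

45.3711 %


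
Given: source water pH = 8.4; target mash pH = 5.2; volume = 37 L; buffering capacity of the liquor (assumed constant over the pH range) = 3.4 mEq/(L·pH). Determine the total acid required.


acid = buffering capacity · (pH_source − pH_target) · V
acid = 3.4 · (8.4 − 5.2) · 37

402.5600 mEq


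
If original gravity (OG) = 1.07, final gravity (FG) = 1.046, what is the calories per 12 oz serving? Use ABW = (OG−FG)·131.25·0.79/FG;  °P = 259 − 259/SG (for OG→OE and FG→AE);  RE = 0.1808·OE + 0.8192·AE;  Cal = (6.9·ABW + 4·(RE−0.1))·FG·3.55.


ABW = (1.07 − 1.046)·131.25·0.79/1.046 = 2.3791
OE = 259 − 259/1.07 = 16.9439 °P
AE = 259 − 259/1.046 = 11.3901 °P
RE = 0.1808·16.9439 + 0.8192·11.3901 = 12.3942 °P
Cal = (6.9·2.3791 + 4·(12.3942−0.1))·1.046·3.55

243.5640 kcal


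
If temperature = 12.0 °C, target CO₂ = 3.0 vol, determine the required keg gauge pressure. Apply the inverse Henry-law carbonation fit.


psi = vols/(0.01821 + 0.09011·e^(−0.04·T)) − 14.695
psi = 3.0/(0.01821 + 0.09011·e^(−0.04·12.0)) − 14.695

25.8628 psi


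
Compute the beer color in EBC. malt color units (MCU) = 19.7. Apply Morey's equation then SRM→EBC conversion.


SRM = 1.4922·MCU^0.6859;  EBC = SRM·1.97
SRM = 1.4922·19.7^0.6859 = 11.5266
EBC = 11.5266·1.97

22.7074 EBC


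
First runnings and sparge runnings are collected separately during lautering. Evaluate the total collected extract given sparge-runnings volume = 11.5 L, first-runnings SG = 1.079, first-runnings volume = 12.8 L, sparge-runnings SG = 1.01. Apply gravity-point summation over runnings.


total = Σ (SG_i − 1)·1000·V_i
first = (1.079 − 1)·1000·12.8 = 1011.2000
sparge = (1.01 − 1)·1000·11.5 = 115.0000
total = 1011.2000 + 115.0000

1126.2000 gravity·L


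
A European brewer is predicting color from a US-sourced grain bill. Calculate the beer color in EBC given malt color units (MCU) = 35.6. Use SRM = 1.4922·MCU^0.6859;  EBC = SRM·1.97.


SRM = 1.4922·35.6^0.6859 = 17.2968
EBC = 17.2968·1.97

34.0748 EBC


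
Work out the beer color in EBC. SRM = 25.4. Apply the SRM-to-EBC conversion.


EBC = SRM · 1.97
EBC = 25.4 · 1.97

50.0380 EBC


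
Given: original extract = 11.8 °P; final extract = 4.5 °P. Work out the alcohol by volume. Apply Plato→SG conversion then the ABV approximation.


SG = 259/(259 − P);  ABV = (OG − FG)·131.25
OG = 259/(259 − 11.8) = 1.0477
FG = 259/(259 − 4.5) = 1.0177
ABV = (1.0477 − 1.0177)·131.25

3.9444 % ABV


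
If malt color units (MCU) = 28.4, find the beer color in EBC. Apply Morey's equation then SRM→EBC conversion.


SRM = 1.4922·MCU^0.6859;  EBC = SRM·1.97
SRM = 1.4922·28.4^0.6859 = 14.8135
EBC = 14.8135·1.97

29.1826 EBC


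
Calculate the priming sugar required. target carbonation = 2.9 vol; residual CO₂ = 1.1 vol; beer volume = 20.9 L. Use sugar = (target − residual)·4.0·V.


sugar = (2.9 − 1.1)·4.0·20.9

150.4800 g


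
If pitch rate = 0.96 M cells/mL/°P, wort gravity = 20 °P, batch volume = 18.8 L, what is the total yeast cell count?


cells (billions) = rate · V_L · °P
cells = 0.96 · 18.8 · 20

360.9600 billion cells


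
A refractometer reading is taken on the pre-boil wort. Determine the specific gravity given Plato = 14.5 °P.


SG = 259/(259 − P)
SG = 259/(259 − 14.5)

1.0593


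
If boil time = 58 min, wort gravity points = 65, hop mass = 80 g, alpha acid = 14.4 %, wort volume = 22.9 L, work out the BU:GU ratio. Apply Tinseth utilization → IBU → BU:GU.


U = 1.65·0.000125^(GP/1000)·(1−e^(−0.04t))/4.15;  IBU = (α/100)·m·U·1000/V;  BU:GU = IBU/GP
U = 1.65·0.000125^(65/1000)·(1−e^(−0.04·58))/4.15 = 0.1999
IBU = (14.4/100)·80·0.1999·1000/22.9 = 100.5604
BU:GU = 100.5604/65

1.5471


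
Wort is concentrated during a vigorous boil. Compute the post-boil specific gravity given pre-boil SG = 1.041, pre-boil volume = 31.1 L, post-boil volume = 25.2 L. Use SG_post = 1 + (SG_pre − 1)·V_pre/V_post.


pts_pre = (1.041 − 1)·1000 = 41.0000
pts_post = 41.0000·31.1/25.2 = 50.5992
SG_post = 1 + 50.5992/1000

1.0506


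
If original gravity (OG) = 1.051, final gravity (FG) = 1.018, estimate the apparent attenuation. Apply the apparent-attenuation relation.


AA = (OG − FG)/(OG − 1) · 100
AA = (1.051 − 1.018)/(1.051 − 1) · 100

64.7059 %


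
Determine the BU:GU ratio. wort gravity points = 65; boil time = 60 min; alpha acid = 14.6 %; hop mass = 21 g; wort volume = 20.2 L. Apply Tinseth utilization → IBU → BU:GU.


U = 1.65·0.000125^(GP/1000)·(1−e^(−0.04t))/4.15;  IBU = (α/100)·m·U·1000/V;  BU:GU = IBU/GP
U = 1.65·0.000125^(65/1000)·(1−e^(−0.04·60))/4.15 = 0.2016
IBU = (14.6/100)·21·0.2016·1000/20.2 = 30.5953
BU:GU = 30.5953/65

0.4707


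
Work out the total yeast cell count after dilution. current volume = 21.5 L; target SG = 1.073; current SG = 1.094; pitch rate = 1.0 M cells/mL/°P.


V_w = V·((SG_c−1)/(SG_t−1)−1);  °P = 259 − 259/SG_t;  cells = rate·(V+V_w)·°P
V_w = 21.5·((1.094−1)/(1.073−1)−1) = 6.1849
V_final = 21.5 + 6.1849 = 27.6849
°P = 259 − 259/1.073 = 17.6207
cells = 1.0·27.6849·17.6207

487.8276 billion cells


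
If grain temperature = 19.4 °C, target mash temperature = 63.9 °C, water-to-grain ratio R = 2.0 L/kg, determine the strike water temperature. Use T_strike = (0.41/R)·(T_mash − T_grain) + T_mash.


T_strike = (0.41/2.0)·(63.9 − 19.4) + 63.9

73.0225 °C


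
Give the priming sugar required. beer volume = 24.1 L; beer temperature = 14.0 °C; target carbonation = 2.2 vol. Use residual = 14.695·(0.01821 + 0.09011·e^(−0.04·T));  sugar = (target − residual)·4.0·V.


residual = 14.695·(0.01821 + 0.09011·e^(−0.04·14.0)) = 1.0240
sugar = (2.2 − 1.0240)·4.0·24.1

113.3691 g


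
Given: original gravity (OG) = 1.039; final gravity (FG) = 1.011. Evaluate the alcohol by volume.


ABV = (OG − FG) · 131.25
ABV = (1.039 − 1.011) · 131.25

3.6750 % ABV


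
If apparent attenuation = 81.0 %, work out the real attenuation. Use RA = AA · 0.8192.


RA = 81.0 · 0.8192

66.3552 %


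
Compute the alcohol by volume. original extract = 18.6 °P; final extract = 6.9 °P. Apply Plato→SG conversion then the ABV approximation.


SG = 259/(259 − P);  ABV = (OG − FG)·131.25
OG = 259/(259 − 18.6) = 1.0774
FG = 259/(259 − 6.9) = 1.0274
ABV = (1.0774 − 1.0274)·131.25

6.5626 % ABV


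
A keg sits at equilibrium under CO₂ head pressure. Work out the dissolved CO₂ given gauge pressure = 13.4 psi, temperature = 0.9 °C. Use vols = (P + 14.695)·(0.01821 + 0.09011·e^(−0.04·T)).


vols = (13.4 + 14.695)·(0.01821 + 0.09011·e^(−0.04·0.9))

2.9537 volumes


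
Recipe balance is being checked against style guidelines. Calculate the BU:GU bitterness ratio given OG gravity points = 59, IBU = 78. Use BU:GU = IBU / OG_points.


BU:GU = 78 / 59

1.3220


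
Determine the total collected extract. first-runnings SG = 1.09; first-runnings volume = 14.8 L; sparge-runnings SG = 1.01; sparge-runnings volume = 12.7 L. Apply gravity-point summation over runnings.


total = Σ (SG_i − 1)·1000·V_i
first = (1.09 − 1)·1000·14.8 = 1332.0000
sparge = (1.01 − 1)·1000·12.7 = 127.0000
total = 1332.0000 + 127.0000

1459.0000 gravity·L


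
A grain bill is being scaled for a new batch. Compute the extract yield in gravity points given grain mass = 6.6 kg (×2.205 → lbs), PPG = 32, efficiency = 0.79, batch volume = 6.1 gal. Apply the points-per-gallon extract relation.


points = lbs × PPG × eff / vol
lbs = 6.6 × 2.205 = 14.5530
points = 14.5530 × 32 × 0.79 / 6.1

60.3114 points


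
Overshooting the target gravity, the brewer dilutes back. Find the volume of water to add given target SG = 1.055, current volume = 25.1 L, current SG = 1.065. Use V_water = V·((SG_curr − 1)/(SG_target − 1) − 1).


V_water = 25.1·((1.065 − 1)/(1.055 − 1) − 1)

4.5636 L


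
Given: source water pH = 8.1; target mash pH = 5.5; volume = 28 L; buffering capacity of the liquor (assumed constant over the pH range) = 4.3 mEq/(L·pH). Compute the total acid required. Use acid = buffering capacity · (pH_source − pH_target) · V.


acid = 4.3 · (8.1 − 5.5) · 28

313.0400 mEq


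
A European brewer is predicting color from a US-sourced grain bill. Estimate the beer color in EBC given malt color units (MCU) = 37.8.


SRM = 1.4922·MCU^0.6859;  EBC = SRM·1.97
SRM = 1.4922·37.8^0.6859 = 18.0231
EBC = 18.0231·1.97

35.5054 EBC


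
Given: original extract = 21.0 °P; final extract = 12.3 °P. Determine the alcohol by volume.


SG = 259/(259 − P);  ABV = (OG − FG)·131.25
OG = 259/(259 − 21.0) = 1.0882
FG = 259/(259 − 12.3) = 1.0499
ABV = (1.0882 − 1.0499)·131.25

5.0370 % ABV


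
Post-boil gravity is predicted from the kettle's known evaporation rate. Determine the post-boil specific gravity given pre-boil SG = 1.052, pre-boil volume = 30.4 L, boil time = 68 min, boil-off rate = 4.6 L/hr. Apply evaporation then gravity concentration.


V_post = V_pre − rate·(t/60);  SG_post = 1 + (SG_pre−1)·V_pre/V_post
V_post = 30.4 − 4.6·(68/60) = 25.1867
SG_post = 1 + (1.052 − 1)·30.4/25.1867

1.0628


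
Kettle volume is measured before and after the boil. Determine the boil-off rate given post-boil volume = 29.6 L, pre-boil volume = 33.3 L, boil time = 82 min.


rate = (V_pre − V_post) / (t_min/60)
rate = (33.3 − 29.6) / (82/60)

2.7073 L/hr


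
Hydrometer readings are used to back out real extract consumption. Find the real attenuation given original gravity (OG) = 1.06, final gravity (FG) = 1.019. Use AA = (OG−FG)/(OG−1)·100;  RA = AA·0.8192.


AA = (1.06 − 1.019)/(1.06 − 1)·100 = 68.3333
RA = 68.3333·0.8192

55.9787 %


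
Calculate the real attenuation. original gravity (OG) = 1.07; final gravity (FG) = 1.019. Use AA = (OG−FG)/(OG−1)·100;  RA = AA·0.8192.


AA = (1.07 − 1.019)/(1.07 − 1)·100 = 72.8571
RA = 72.8571·0.8192

59.6846 %


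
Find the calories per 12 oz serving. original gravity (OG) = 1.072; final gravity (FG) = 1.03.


ABW = (OG−FG)·131.25·0.79/FG;  °P = 259 − 259/SG (for OG→OE and FG→AE);  RE = 0.1808·OE + 0.8192·AE;  Cal = (6.9·ABW + 4·(RE−0.1))·FG·3.55
ABW = (1.072 − 1.03)·131.25·0.79/1.03 = 4.2280
OE = 259 − 259/1.072 = 17.3955 °P
AE = 259 − 259/1.03 = 7.5437 °P
RE = 0.1808·17.3955 + 0.8192·7.5437 = 9.3249 °P
Cal = (6.9·4.2280 + 4·(9.3249−0.1))·1.03·3.55

241.5961 kcal


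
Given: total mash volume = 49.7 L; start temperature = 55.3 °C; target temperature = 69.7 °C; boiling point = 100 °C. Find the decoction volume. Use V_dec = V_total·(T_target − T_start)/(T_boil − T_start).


V_dec = 49.7·(69.7 − 55.3)/(100 − 55.3)

16.0107 L


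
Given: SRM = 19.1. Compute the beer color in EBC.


EBC = SRM · 1.97
EBC = 19.1 · 1.97

37.6270 EBC


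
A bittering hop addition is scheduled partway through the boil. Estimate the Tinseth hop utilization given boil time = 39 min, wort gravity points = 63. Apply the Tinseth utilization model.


U = 1.65·0.000125^(GP/1000) · (1 − e^(−0.04·t))/4.15
bigness = 1.65·0.000125^(63/1000) = 0.9367
boil_factor = (1 − e^(−0.04·39))/4.15 = 0.1903
U = 0.9367 · 0.1903

0.1783


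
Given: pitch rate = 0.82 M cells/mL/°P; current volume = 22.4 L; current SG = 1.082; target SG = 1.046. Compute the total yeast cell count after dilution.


V_w = V·((SG_c−1)/(SG_t−1)−1);  °P = 259 − 259/SG_t;  cells = rate·(V+V_w)·°P
V_w = 22.4·((1.082−1)/(1.046−1)−1) = 17.5304
V_final = 22.4 + 17.5304 = 39.9304
°P = 259 − 259/1.046 = 11.3901
cells = 0.82·39.9304·11.3901

372.9442 billion cells


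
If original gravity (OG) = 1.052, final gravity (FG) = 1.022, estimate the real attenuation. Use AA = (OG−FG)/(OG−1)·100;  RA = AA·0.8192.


AA = (1.052 − 1.022)/(1.052 − 1)·100 = 57.6923
RA = 57.6923·0.8192

47.2615 %


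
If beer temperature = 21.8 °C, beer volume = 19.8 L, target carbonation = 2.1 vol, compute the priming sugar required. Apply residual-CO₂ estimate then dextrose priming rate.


residual = 14.695·(0.01821 + 0.09011·e^(−0.04·T));  sugar = (target − residual)·4.0·V
residual = 14.695·(0.01821 + 0.09011·e^(−0.04·21.8)) = 0.8212
sugar = (2.1 − 0.8212)·4.0·19.8

101.2771 g


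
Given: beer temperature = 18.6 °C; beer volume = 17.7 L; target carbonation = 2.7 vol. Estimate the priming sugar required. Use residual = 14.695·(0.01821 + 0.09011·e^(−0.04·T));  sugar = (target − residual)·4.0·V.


residual = 14.695·(0.01821 + 0.09011·e^(−0.04·18.6)) = 0.8969
sugar = (2.7 − 0.8969)·4.0·17.7

127.6629 g


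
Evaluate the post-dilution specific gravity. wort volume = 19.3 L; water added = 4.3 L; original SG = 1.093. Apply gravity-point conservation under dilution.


SG_new = 1 + (SG_old − 1)·V_old/(V_old + V_water)
pts = (1.093 − 1)·1000·19.3/(19.3 + 4.3) = 76.0551
SG_new = 1 + 76.0551/1000

1.0761


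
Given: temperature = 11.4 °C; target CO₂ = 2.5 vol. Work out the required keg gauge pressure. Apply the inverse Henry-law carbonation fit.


psi = vols/(0.01821 + 0.09011·e^(−0.04·T)) − 14.695
psi = 2.5/(0.01821 + 0.09011·e^(−0.04·11.4)) − 14.695

18.4954 psi


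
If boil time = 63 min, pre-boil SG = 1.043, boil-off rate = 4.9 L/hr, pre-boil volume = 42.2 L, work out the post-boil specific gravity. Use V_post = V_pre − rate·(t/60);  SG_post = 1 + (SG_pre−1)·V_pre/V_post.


V_post = 42.2 − 4.9·(63/60) = 37.0550
SG_post = 1 + (1.043 − 1)·42.2/37.0550

1.0490


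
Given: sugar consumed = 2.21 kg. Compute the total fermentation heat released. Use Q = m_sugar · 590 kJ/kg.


Q = 2.21 · 590

1303.9000 kJ


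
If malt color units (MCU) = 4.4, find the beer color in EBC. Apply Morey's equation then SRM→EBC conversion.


SRM = 1.4922·MCU^0.6859;  EBC = SRM·1.97
SRM = 1.4922·4.4^0.6859 = 4.1226
EBC = 4.1226·1.97

8.1215 EBC


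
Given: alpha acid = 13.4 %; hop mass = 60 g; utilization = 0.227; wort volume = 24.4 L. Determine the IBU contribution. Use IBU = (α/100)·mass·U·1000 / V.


IBU = (13.4/100)·60·0.227·1000 / 24.4

74.7984 IBU


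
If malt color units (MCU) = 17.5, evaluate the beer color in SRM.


SRM = 1.4922 · MCU^0.6859
SRM = 1.4922 · 17.5^0.6859

10.6274 SRM


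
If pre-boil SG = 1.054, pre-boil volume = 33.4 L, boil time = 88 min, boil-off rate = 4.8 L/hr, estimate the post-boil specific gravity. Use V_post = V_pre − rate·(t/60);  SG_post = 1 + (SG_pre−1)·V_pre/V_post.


V_post = 33.4 − 4.8·(88/60) = 26.3600
SG_post = 1 + (1.054 − 1)·33.4/26.3600

1.0684


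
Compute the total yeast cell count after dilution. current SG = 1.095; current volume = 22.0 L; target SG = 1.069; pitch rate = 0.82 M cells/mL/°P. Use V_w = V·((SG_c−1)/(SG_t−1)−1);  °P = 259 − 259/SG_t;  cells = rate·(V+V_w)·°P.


V_w = 22.0·((1.095−1)/(1.069−1)−1) = 8.2899
V_final = 22.0 + 8.2899 = 30.2899
°P = 259 − 259/1.069 = 16.7175
cells = 0.82·30.2899·16.7175

415.2238 billion cells


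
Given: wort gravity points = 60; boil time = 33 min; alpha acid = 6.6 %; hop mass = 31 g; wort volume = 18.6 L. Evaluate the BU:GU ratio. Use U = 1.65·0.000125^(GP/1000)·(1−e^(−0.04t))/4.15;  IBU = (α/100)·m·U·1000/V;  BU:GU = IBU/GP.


U = 1.65·0.000125^(60/1000)·(1−e^(−0.04·33))/4.15 = 0.1699
IBU = (6.6/100)·31·0.1699·1000/18.6 = 18.6925
BU:GU = 18.6925/60

0.3115


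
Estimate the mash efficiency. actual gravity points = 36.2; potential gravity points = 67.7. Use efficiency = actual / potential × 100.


efficiency = 36.2 / 67.7 × 100

53.4712 %


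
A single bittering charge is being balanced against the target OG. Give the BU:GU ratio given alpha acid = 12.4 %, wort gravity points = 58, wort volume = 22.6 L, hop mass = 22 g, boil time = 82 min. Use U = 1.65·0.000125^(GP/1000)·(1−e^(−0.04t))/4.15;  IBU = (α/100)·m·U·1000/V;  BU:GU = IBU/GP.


U = 1.65·0.000125^(58/1000)·(1−e^(−0.04·82))/4.15 = 0.2272
IBU = (12.4/100)·22·0.2272·1000/22.6 = 27.4243
BU:GU = 27.4243/58

0.4728


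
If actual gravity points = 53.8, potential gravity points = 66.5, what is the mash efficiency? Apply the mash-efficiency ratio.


efficiency = actual / potential × 100
efficiency = 53.8 / 66.5 × 100

80.9023 %


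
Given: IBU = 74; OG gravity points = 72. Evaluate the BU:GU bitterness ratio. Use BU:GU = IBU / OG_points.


BU:GU = 74 / 72

1.0278


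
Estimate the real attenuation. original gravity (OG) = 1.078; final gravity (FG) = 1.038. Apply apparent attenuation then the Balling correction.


AA = (OG−FG)/(OG−1)·100;  RA = AA·0.8192
AA = (1.078 − 1.038)/(1.078 − 1)·100 = 51.2821
RA = 51.2821·0.8192

42.0103 %


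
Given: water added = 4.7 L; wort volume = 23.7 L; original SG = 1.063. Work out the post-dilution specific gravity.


SG_new = 1 + (SG_old − 1)·V_old/(V_old + V_water)
pts = (1.063 − 1)·1000·23.7/(23.7 + 4.7) = 52.5739
SG_new = 1 + 52.5739/1000

1.0526


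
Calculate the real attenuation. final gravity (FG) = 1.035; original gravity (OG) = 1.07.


AA = (OG−FG)/(OG−1)·100;  RA = AA·0.8192
AA = (1.07 − 1.035)/(1.07 − 1)·100 = 50.0000
RA = 50.0000·0.8192

40.9600 %


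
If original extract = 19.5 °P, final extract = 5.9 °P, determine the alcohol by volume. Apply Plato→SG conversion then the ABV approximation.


SG = 259/(259 − P);  ABV = (OG − FG)·131.25
OG = 259/(259 − 19.5) = 1.0814
FG = 259/(259 − 5.9) = 1.0233
ABV = (1.0814 − 1.0233)·131.25

7.6268 % ABV


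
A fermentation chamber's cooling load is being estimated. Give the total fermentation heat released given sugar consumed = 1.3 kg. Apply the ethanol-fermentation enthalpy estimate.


Q = m_sugar · 590 kJ/kg
Q = 1.3 · 590

767.0000 kJ


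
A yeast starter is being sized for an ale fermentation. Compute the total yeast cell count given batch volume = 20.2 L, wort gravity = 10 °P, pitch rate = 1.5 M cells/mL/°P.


cells (billions) = rate · V_L · °P
cells = 1.5 · 20.2 · 10

303.0000 billion cells


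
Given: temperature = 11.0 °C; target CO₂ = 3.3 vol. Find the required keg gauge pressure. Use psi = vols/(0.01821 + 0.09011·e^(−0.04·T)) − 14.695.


psi = 3.3/(0.01821 + 0.09011·e^(−0.04·11.0)) − 14.695

28.5870 psi


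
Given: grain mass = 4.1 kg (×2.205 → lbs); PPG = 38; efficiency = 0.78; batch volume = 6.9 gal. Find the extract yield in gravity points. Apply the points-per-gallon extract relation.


points = lbs × PPG × eff / vol
lbs = 4.1 × 2.205 = 9.0405
points = 9.0405 × 38 × 0.78 / 6.9

38.8348 points


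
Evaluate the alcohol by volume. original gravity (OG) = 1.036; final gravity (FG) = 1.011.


ABV = (OG − FG) · 131.25
ABV = (1.036 − 1.011) · 131.25

3.2813 % ABV


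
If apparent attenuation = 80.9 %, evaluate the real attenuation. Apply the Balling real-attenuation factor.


RA = AA · 0.8192
RA = 80.9 · 0.8192

66.2733 %


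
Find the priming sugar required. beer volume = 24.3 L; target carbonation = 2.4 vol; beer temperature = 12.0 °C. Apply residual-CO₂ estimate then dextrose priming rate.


residual = 14.695·(0.01821 + 0.09011·e^(−0.04·T));  sugar = (target − residual)·4.0·V
residual = 14.695·(0.01821 + 0.09011·e^(−0.04·12.0)) = 1.0870
sugar = (2.4 − 1.0870)·4.0·24.3

127.6267 g


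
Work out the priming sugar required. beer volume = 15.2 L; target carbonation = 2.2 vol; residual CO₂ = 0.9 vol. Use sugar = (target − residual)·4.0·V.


sugar = (2.2 − 0.9)·4.0·15.2

79.0400 g


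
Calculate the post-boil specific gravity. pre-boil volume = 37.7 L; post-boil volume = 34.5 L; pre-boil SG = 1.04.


SG_post = 1 + (SG_pre − 1)·V_pre/V_post
pts_pre = (1.04 − 1)·1000 = 40.0000
pts_post = 40.0000·37.7/34.5 = 43.7101
SG_post = 1 + 43.7101/1000

1.0437


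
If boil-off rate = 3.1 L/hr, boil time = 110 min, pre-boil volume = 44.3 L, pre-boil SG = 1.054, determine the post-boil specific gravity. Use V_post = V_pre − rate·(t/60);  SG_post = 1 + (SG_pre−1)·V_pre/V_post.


V_post = 44.3 − 3.1·(110/60) = 38.6167
SG_post = 1 + (1.054 − 1)·44.3/38.6167

1.0619


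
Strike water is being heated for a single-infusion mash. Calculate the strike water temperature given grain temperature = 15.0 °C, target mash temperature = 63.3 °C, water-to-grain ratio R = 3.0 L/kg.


T_strike = (0.41/R)·(T_mash − T_grain) + T_mash
T_strike = (0.41/3.0)·(63.3 − 15.0) + 63.3

69.9010 °C


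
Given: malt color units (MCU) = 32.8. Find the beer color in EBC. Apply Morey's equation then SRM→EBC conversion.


SRM = 1.4922·MCU^0.6859;  EBC = SRM·1.97
SRM = 1.4922·32.8^0.6859 = 16.3518
EBC = 16.3518·1.97

32.2130 EBC


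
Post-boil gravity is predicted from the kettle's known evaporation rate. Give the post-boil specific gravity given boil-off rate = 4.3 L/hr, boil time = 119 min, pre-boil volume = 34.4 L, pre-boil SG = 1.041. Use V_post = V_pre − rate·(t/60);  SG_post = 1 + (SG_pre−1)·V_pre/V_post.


V_post = 34.4 − 4.3·(119/60) = 25.8717
SG_post = 1 + (1.041 − 1)·34.4/25.8717

1.0545


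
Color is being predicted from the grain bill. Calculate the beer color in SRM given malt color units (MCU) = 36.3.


SRM = 1.4922 · MCU^0.6859
SRM = 1.4922 · 36.3^0.6859

17.5294 SRM


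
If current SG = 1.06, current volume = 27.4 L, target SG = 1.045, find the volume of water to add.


V_water = V·((SG_curr − 1)/(SG_target − 1) − 1)
V_water = 27.4·((1.06 − 1)/(1.045 − 1) − 1)

9.1333 L


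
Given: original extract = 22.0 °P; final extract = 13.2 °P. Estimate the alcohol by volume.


SG = 259/(259 − P);  ABV = (OG − FG)·131.25
OG = 259/(259 − 22.0) = 1.0928
FG = 259/(259 − 13.2) = 1.0537
ABV = (1.0928 − 1.0537)·131.25

5.1351 % ABV


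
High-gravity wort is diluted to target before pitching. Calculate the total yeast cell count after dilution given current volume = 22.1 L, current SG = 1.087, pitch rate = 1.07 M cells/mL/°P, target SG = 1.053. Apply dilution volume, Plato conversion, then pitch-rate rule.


V_w = V·((SG_c−1)/(SG_t−1)−1);  °P = 259 − 259/SG_t;  cells = rate·(V+V_w)·°P
V_w = 22.1·((1.087−1)/(1.053−1)−1) = 14.1774
V_final = 22.1 + 14.1774 = 36.2774
°P = 259 − 259/1.053 = 13.0361
cells = 1.07·36.2774·13.0361

506.0189 billion cells


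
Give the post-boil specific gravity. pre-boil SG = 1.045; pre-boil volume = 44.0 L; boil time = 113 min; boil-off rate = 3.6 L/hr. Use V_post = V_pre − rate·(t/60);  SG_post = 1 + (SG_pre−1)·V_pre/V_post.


V_post = 44.0 − 3.6·(113/60) = 37.2200
SG_post = 1 + (1.045 − 1)·44.0/37.2200

1.0532


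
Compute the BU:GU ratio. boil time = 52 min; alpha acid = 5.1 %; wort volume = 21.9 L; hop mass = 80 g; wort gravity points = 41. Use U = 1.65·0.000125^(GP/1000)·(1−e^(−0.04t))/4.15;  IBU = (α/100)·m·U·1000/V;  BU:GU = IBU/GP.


U = 1.65·0.000125^(41/1000)·(1−e^(−0.04·52))/4.15 = 0.2407
IBU = (5.1/100)·80·0.2407·1000/21.9 = 44.8402
BU:GU = 44.8402/41

1.0937


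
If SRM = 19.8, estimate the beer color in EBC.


EBC = SRM · 1.97
EBC = 19.8 · 1.97

39.0060 EBC


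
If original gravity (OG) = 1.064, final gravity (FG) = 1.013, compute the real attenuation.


AA = (OG−FG)/(OG−1)·100;  RA = AA·0.8192
AA = (1.064 − 1.013)/(1.064 − 1)·100 = 79.6875
RA = 79.6875·0.8192

65.2800 %


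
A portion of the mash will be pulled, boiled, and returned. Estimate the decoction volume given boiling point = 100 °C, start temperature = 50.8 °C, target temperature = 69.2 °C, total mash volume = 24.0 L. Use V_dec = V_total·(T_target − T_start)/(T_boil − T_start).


V_dec = 24.0·(69.2 − 50.8)/(100 − 50.8)

8.9756 L


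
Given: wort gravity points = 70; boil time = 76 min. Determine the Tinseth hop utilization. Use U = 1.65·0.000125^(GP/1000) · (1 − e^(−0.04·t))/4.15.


bigness = 1.65·0.000125^(70/1000) = 0.8796
boil_factor = (1 − e^(−0.04·76))/4.15 = 0.2294
U = 0.8796 · 0.2294

0.2018


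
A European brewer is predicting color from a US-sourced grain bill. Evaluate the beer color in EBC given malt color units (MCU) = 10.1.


SRM = 1.4922·MCU^0.6859;  EBC = SRM·1.97
SRM = 1.4922·10.1^0.6859 = 7.2894
EBC = 7.2894·1.97

14.3601 EBC


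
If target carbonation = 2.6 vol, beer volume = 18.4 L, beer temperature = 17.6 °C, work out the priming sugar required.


residual = 14.695·(0.01821 + 0.09011·e^(−0.04·T));  sugar = (target − residual)·4.0·V
residual = 14.695·(0.01821 + 0.09011·e^(−0.04·17.6)) = 0.9225
sugar = (2.6 − 0.9225)·4.0·18.4

123.4616 g


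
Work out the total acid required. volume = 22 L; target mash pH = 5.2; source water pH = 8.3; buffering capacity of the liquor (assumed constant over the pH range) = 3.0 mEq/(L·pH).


acid = buffering capacity · (pH_source − pH_target) · V
acid = 3.0 · (8.3 − 5.2) · 22

204.6000 mEq


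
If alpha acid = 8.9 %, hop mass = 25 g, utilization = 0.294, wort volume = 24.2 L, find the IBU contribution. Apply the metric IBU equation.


IBU = (α/100)·mass·U·1000 / V
IBU = (8.9/100)·25·0.294·1000 / 24.2

27.0310 IBU


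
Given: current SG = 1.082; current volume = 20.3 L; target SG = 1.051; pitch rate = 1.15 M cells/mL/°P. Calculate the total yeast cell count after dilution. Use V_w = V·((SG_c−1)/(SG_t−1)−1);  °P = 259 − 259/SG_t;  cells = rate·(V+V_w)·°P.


V_w = 20.3·((1.082−1)/(1.051−1)−1) = 12.3392
V_final = 20.3 + 12.3392 = 32.6392
°P = 259 − 259/1.051 = 12.5680
cells = 1.15·32.6392·12.5680

471.7423 billion cells


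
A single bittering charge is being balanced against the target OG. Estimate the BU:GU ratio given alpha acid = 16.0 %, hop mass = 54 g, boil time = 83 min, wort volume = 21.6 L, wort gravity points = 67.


U = 1.65·0.000125^(GP/1000)·(1−e^(−0.04t))/4.15;  IBU = (α/100)·m·U·1000/V;  BU:GU = IBU/GP
U = 1.65·0.000125^(67/1000)·(1−e^(−0.04·83))/4.15 = 0.2099
IBU = (16.0/100)·54·0.2099·1000/21.6 = 83.9454
BU:GU = 83.9454/67

1.2529
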